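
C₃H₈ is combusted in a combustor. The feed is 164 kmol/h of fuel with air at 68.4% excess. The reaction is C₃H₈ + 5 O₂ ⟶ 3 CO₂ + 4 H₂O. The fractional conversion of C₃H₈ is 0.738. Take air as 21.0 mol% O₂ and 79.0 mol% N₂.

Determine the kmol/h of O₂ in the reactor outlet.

Stoichiometric O₂ = 5 × 164 = 820 kmol/h; O₂ fed = 820 × 1.684 = 1381 kmol/h.
N₂ fed = 1381 × 79/21 = 5195 kmol/h.
Fuel reacted = 0.738 × 164 → ξ = 121 kmol/h.
Outlet (n = n₀ + ν ξ):
  C₃H₈: 164 − 1(121) = 42.97
  O₂: 1381 − 5(121) = 775.7
  N₂: 5195 (inert)
  CO₂: 0 + 3(121) = 363.1
  H₂O: 0 + 4(121) = 484.1

776 kmol/h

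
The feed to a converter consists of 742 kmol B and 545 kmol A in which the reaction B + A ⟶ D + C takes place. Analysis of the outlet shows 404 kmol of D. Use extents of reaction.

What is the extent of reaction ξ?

For D: n = n₀ + 1ξ → 404 = 0 + 1ξ, giving ξ = 404 kmol.
Outlet amounts (n = n₀ + ν ξ):
  B: 742 − 1(404) = 338
  A: 545 − 1(404) = 141
  D: 0 + 1(404) = 404
  C: 0 + 1(404) = 404

ξ = 404 kmol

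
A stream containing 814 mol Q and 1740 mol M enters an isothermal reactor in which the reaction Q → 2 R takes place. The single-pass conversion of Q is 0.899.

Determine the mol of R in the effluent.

Q reacted = 0.899 × 814 = 731.8 mol; ν_Q = −1, so ξ = 731.8/1 = 731.8 mol.
Outlet amounts (n = n₀ + ν ξ):
  Q: 814 − 1(731.8) = 82.21
  R: 0 + 2(731.8) = 1464
  M: 1740 (inert)

1460 mol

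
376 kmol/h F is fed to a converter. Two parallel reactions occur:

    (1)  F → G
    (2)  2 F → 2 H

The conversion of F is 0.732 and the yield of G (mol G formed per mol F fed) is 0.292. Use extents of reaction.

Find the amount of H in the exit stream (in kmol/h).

Yield of G: 1ξ₁ / 376 = 0.292 → ξ₁ = 109.8 kmol/h.
Conversion of F: 1ξ₁ + 2ξ₂ = 0.732 × 376 = 275.2 → ξ₂ = 82.72 kmol/h.
Outlet amounts (n = n₀ + Σ ν·ξ):
  F: 376 − 1(109.8) − 2(82.72) = 100.8
  G: 0 + 1(109.8) = 109.8
  H: 0 + 2(82.72) = 165.4

165 kmol/h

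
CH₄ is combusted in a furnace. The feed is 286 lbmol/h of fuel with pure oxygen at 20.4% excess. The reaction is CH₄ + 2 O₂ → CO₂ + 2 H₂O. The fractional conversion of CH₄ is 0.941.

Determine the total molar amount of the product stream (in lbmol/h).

Stoichiometric O₂ = 2 × 286 = 572 lbmol/h; O₂ fed = 572 × 1.204 = 688.7 lbmol/h.
Fuel reacted = 0.941 × 286 → ξ = 269.1 lbmol/h.
Outlet (n = n₀ + ν ξ):
  CH₄: 286 − 1(269.1) = 16.87
  O₂: 688.7 − 2(269.1) = 150.4
  CO₂: 0 + 1(269.1) = 269.1
  H₂O: 0 + 2(269.1) = 538.3
Total out = 16.87 + 150.4 + 269.1 + 538.3 = 974.7 lbmol/h.

975 lbmol/h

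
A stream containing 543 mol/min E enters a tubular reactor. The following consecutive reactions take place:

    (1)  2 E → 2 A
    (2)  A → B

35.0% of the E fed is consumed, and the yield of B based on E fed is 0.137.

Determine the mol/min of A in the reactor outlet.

Conversion of E: E consumed = 2ξ₁ = 0.35 × 543 → ξ₁ = 95.02 mol/min.
Yield of B: 1ξ₂ / 543 = 0.137 → ξ₂ = 74.39 mol/min.
Outlet amounts (n = n₀ + Σ ν·ξ):
  E: 543 − 2(95.02) = 353
  A: 0 + 2(95.02) − 1(74.39) = 115.7
  B: 0 + 1(74.39) = 74.39

116 mol/min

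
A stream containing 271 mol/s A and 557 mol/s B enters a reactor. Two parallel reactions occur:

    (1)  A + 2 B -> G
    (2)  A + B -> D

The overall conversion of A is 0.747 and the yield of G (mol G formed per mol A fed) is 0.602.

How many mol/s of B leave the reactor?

191 mol/s

Yield of G: 1ξ₁ / 271 = 0.602 → ξ₁ = 163.1 mol/s.
Conversion of A: 1ξ₁ + 1ξ₂ = 0.747 × 271 = 202.4 → ξ₂ = 39.3 mol/s.
Outlet amounts (n = n₀ + Σ ν·ξ):
  A: 271 − 1(163.1) − 1(39.3) = 68.56
  B: 557 − 2(163.1) − 1(39.3) = 191.4
  G: 0 + 1(163.1) = 163.1
  D: 0 + 1(39.3) = 39.3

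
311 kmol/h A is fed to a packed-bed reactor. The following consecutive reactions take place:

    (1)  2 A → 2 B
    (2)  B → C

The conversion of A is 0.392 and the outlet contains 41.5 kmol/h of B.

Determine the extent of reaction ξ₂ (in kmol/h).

Conversion of A: A consumed = 2ξ₁ = 0.392 × 311 → ξ₁ = 60.96 kmol/h.
B balance: n_B = 0 + 2ξ₁ − 1ξ₂ = 41.5 → ξ₂ = (2·60.96 − 41.5)/1 = 80.41 kmol/h.
Outlet amounts (n = n₀ + Σ ν·ξ):
  A: 311 − 2(60.96) = 189.1
  B: 0 + 2(60.96) − 1(80.41) = 41.5
  C: 0 + 1(80.41) = 80.41

ξ₂ = 80.4 kmol/h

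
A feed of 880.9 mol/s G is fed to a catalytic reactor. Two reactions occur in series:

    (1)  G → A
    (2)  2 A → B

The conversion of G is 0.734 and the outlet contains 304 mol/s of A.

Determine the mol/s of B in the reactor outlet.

171 mol/s

Conversion of G: G consumed = 1ξ₁ = 0.734 × 880.9 → ξ₁ = 646.6 mol/s.
A balance: n_A = 0 + 1ξ₁ − 2ξ₂ = 304 → ξ₂ = (1·646.6 − 304)/2 = 171.3 mol/s.
Outlet amounts (n = n₀ + Σ ν·ξ):
  G: 880.9 − 1(646.6) = 234.3
  A: 0 + 1(646.6) − 2(171.3) = 304
  B: 0 + 1(171.3) = 171.3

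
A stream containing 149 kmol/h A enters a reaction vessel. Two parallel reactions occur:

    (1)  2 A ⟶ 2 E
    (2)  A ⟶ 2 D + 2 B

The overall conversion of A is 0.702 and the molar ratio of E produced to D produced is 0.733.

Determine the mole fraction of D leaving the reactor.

0.307

Conversion of A: A consumed = 0.702 × 149 = 104.6 kmol/h = 2ξ₁ + 1ξ₂.
Selectivity: 2ξ₁ / (2ξ₂) = 0.733 → ξ₁ = 0.733 ξ₂.
Substitute: (2·0.733 + 1) ξ₂ = 104.6 → ξ₂ = 42.42 kmol/h, ξ₁ = 31.09 kmol/h.
Outlet amounts (n = n₀ + Σ ν·ξ):
  A: 149 − 2(31.09) − 1(42.42) = 44.4
  E: 0 + 2(31.09) = 62.18
  D: 0 + 2(42.42) = 84.83
  B: 0 + 2(42.42) = 84.83
Total out = 276.2 kmol/h; y_D = 84.83 / 276.2 = 0.3071.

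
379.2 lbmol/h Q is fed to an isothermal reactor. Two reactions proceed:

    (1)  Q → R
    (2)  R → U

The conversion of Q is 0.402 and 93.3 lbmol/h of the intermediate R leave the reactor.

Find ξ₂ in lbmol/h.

ξ₂ = 59.1 lbmol/h

Conversion of Q: Q consumed = 1ξ₁ = 0.402 × 379.2 → ξ₁ = 152.4 lbmol/h.
R balance: n_R = 0 + 1ξ₁ − 1ξ₂ = 93.3 → ξ₂ = (1·152.4 − 93.3)/1 = 59.14 lbmol/h.
Outlet amounts (n = n₀ + Σ ν·ξ):
  Q: 379.2 − 1(152.4) = 226.8
  R: 0 + 1(152.4) − 1(59.14) = 93.3
  U: 0 + 1(59.14) = 59.14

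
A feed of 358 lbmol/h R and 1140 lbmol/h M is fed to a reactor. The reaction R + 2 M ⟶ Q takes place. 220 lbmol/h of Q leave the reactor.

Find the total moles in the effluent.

For Q: n = n₀ + 1ξ → 220 = 0 + 1ξ, giving ξ = 220 lbmol/h.
Outlet amounts (n = n₀ + ν ξ):
  R: 358 − 1(220) = 138
  M: 1140 − 2(220) = 700
  Q: 0 + 1(220) = 220
Total out = 138 + 700 + 220 = 1058 lbmol/h.

1060 lbmol/h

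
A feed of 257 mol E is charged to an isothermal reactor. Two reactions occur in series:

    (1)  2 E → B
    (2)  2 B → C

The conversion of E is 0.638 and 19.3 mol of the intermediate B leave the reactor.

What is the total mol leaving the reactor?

144 mol

Conversion of E: E consumed = 2ξ₁ = 0.638 × 257 → ξ₁ = 81.98 mol.
B balance: n_B = 0 + 1ξ₁ − 2ξ₂ = 19.3 → ξ₂ = (1·81.98 − 19.3)/2 = 31.34 mol.
Outlet amounts (n = n₀ + Σ ν·ξ):
  E: 257 − 2(81.98) = 93.03
  B: 0 + 1(81.98) − 2(31.34) = 19.3
  C: 0 + 1(31.34) = 31.34
Total out = 93.03 + 19.3 + 31.34 = 143.7 mol.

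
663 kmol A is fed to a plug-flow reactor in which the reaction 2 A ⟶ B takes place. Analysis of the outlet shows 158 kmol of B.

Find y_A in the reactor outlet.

For B: n = n₀ + 1ξ → 158 = 0 + 1ξ, giving ξ = 158 kmol.
Outlet amounts (n = n₀ + ν ξ):
  A: 663 − 2(158) = 347
  B: 0 + 1(158) = 158
Total out = 505 kmol; y_A = 347 / 505 = 0.6871.

0.687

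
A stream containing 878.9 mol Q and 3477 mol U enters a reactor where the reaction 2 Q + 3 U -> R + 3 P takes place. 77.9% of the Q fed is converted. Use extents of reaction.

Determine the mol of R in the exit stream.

342 mol

Q reacted = 0.779 × 878.9 = 684.7 mol; ν_Q = −2, so ξ = 684.7/2 = 342.3 mol.
Outlet amounts (n = n₀ + ν ξ):
  Q: 878.9 − 2(342.3) = 194.2
  U: 3477 − 3(342.3) = 2450
  R: 0 + 1(342.3) = 342.3
  P: 0 + 3(342.3) = 1027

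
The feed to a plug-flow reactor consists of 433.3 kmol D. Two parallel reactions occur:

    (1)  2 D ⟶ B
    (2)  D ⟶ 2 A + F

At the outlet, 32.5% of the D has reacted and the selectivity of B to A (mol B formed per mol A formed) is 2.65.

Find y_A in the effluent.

0.0617

Conversion of D: D consumed = 0.325 × 433.3 = 140.8 kmol = 2ξ₁ + 1ξ₂.
Selectivity: 1ξ₁ / (2ξ₂) = 2.65 → ξ₁ = 5.3 ξ₂.
Substitute: (2·5.3 + 1) ξ₂ = 140.8 → ξ₂ = 12.14 kmol, ξ₁ = 64.34 kmol.
Outlet amounts (n = n₀ + Σ ν·ξ):
  D: 433.3 − 2(64.34) − 1(12.14) = 292.5
  B: 0 + 1(64.34) = 64.34
  A: 0 + 2(12.14) = 24.28
  F: 0 + 1(12.14) = 12.14
Total out = 393.2 kmol; y_A = 24.28 / 393.2 = 0.06174.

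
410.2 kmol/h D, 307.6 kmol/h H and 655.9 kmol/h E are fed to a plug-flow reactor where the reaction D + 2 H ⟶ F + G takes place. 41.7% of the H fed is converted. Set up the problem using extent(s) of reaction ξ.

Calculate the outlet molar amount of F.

H reacted = 0.417 × 307.6 = 128.3 kmol/h; ν_H = −2, so ξ = 128.3/2 = 64.13 kmol/h.
Outlet amounts (n = n₀ + ν ξ):
  D: 410.2 − 1(64.13) = 346.1
  H: 307.6 − 2(64.13) = 179.3
  F: 0 + 1(64.13) = 64.13
  G: 0 + 1(64.13) = 64.13
  E: 655.9 (inert)

64.1 kmol/h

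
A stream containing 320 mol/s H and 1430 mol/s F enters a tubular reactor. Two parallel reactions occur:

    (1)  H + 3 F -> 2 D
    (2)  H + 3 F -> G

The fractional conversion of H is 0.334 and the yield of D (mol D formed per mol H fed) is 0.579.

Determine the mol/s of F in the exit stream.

1110 mol/s

Yield of D: 2ξ₁ / 320 = 0.579 → ξ₁ = 92.64 mol/s.
Conversion of H: 1ξ₁ + 1ξ₂ = 0.334 × 320 = 106.9 → ξ₂ = 14.24 mol/s.
Outlet amounts (n = n₀ + Σ ν·ξ):
  H: 320 − 1(92.64) − 1(14.24) = 213.1
  F: 1430 − 3(92.64) − 3(14.24) = 1109
  D: 0 + 2(92.64) = 185.3
  G: 0 + 1(14.24) = 14.24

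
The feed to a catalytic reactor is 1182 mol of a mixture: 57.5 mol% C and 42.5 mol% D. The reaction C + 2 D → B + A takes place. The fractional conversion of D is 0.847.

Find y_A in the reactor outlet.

0.219

D reacted = 0.847 × 502.4 = 425.5 mol; ν_D = −2, so ξ = 425.5/2 = 212.7 mol.
Outlet amounts (n = n₀ + ν ξ):
  C: 679.6 − 1(212.7) = 466.9
  D: 502.4 − 2(212.7) = 76.86
  B: 0 + 1(212.7) = 212.7
  A: 0 + 1(212.7) = 212.7
Total out = 969.3 mol; y_A = 212.7 / 969.3 = 0.2195.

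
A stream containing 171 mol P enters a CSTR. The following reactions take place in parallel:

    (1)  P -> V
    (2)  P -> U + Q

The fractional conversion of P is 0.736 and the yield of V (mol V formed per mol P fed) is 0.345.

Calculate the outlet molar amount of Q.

Yield of V: 1ξ₁ / 171 = 0.345 → ξ₁ = 58.99 mol.
Conversion of P: 1ξ₁ + 1ξ₂ = 0.736 × 171 = 125.9 → ξ₂ = 66.86 mol.
Outlet amounts (n = n₀ + Σ ν·ξ):
  P: 171 − 1(58.99) − 1(66.86) = 45.14
  V: 0 + 1(58.99) = 58.99
  U: 0 + 1(66.86) = 66.86
  Q: 0 + 1(66.86) = 66.86

66.9 mol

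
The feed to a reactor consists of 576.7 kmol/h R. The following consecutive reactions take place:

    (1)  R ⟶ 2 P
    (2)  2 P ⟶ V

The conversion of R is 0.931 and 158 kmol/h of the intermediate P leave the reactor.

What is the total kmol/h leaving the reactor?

Conversion of R: R consumed = 1ξ₁ = 0.931 × 576.7 → ξ₁ = 536.9 kmol/h.
P balance: n_P = 0 + 2ξ₁ − 2ξ₂ = 158 → ξ₂ = (2·536.9 − 158)/2 = 457.9 kmol/h.
Outlet amounts (n = n₀ + Σ ν·ξ):
  R: 576.7 − 1(536.9) = 39.79
  P: 0 + 2(536.9) − 2(457.9) = 158
  V: 0 + 1(457.9) = 457.9
Total out = 39.79 + 158 + 457.9 = 655.7 kmol/h.

656 kmol/h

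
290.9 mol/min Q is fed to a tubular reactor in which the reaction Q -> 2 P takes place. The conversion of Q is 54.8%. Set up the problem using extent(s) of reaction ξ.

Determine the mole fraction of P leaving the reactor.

0.708

Q reacted = 0.548 × 290.9 = 159.4 mol/min; ν_Q = −1, so ξ = 159.4/1 = 159.4 mol/min.
Outlet amounts (n = n₀ + ν ξ):
  Q: 290.9 − 1(159.4) = 131.5
  P: 0 + 2(159.4) = 318.8
Total out = 450.3 mol/min; y_P = 318.8 / 450.3 = 0.708.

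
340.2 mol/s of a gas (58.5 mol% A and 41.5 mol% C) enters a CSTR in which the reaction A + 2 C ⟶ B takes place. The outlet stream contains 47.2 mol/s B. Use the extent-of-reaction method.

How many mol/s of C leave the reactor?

46.8 mol/s

For B: n = n₀ + 1ξ → 47.2 = 0 + 1ξ, giving ξ = 47.2 mol/s.
Outlet amounts (n = n₀ + ν ξ):
  A: 199 − 1(47.2) = 151.8
  C: 141.2 − 2(47.2) = 46.78
  B: 0 + 1(47.2) = 47.2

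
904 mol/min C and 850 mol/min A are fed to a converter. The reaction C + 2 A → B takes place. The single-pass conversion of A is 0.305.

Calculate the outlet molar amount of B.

A reacted = 0.305 × 850 = 259.2 mol/min; ν_A = −2, so ξ = 259.2/2 = 129.6 mol/min.
Outlet amounts (n = n₀ + ν ξ):
  C: 904 − 1(129.6) = 774.4
  A: 850 − 2(129.6) = 590.8
  B: 0 + 1(129.6) = 129.6

130 mol/min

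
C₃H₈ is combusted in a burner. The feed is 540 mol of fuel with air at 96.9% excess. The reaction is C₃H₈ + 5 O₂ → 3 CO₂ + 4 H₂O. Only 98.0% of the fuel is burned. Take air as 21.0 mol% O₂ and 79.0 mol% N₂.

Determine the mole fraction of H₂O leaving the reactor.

0.0802

Stoichiometric O₂ = 5 × 540 = 2700 mol; O₂ fed = 2700 × 1.969 = 5316 mol.
N₂ fed = 5316 × 79/21 = 20000 mol.
Fuel reacted = 0.98 × 540 → ξ = 529.2 mol.
Outlet (n = n₀ + ν ξ):
  C₃H₈: 540 − 1(529.2) = 10.8
  O₂: 5316 − 5(529.2) = 2670
  N₂: 20000 (inert)
  CO₂: 0 + 3(529.2) = 1588
  H₂O: 0 + 4(529.2) = 2117
Total out = 26380 mol; y_H₂O = 2117 / 26380 = 0.08023.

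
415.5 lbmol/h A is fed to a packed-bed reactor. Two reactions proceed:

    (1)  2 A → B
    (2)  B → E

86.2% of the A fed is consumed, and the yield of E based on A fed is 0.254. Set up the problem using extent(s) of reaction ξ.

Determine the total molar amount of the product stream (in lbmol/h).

236 lbmol/h

Conversion of A: A consumed = 2ξ₁ = 0.862 × 415.5 → ξ₁ = 179.1 lbmol/h.
Yield of E: 1ξ₂ / 415.5 = 0.254 → ξ₂ = 105.5 lbmol/h.
Outlet amounts (n = n₀ + Σ ν·ξ):
  A: 415.5 − 2(179.1) = 57.34
  B: 0 + 1(179.1) − 1(105.5) = 73.54
  E: 0 + 1(105.5) = 105.5
Total out = 57.34 + 73.54 + 105.5 = 236.4 lbmol/h.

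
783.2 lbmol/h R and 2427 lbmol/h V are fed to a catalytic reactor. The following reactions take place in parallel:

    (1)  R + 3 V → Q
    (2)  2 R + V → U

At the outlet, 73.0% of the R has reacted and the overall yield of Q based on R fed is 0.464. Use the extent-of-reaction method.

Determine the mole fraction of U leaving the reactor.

0.0545

Yield of Q: 1ξ₁ / 783.2 = 0.464 → ξ₁ = 363.4 lbmol/h.
Conversion of R: 1ξ₁ + 2ξ₂ = 0.73 × 783.2 = 571.7 → ξ₂ = 104.2 lbmol/h.
Outlet amounts (n = n₀ + Σ ν·ξ):
  R: 783.2 − 1(363.4) − 2(104.2) = 211.5
  V: 2427 − 3(363.4) − 1(104.2) = 1233
  Q: 0 + 1(363.4) = 363.4
  U: 0 + 1(104.2) = 104.2
Total out = 1912 lbmol/h; y_U = 104.2 / 1912 = 0.05449.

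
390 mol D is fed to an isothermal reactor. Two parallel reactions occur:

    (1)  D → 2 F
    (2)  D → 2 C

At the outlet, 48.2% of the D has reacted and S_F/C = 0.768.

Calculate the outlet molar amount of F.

163 mol

Conversion of D: D consumed = 0.482 × 390 = 188 mol = 1ξ₁ + 1ξ₂.
Selectivity: 2ξ₁ / (2ξ₂) = 0.768 → ξ₁ = 0.768 ξ₂.
Substitute: (1·0.768 + 1) ξ₂ = 188 → ξ₂ = 106.3 mol, ξ₁ = 81.66 mol.
Outlet amounts (n = n₀ + Σ ν·ξ):
  D: 390 − 1(81.66) − 1(106.3) = 202
  F: 0 + 2(81.66) = 163.3
  C: 0 + 2(106.3) = 212.6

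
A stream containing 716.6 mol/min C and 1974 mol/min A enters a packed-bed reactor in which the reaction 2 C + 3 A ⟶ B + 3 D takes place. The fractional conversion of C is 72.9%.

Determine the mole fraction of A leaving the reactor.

C reacted = 0.729 × 716.6 = 522.4 mol/min; ν_C = −2, so ξ = 522.4/2 = 261.2 mol/min.
Outlet amounts (n = n₀ + ν ξ):
  C: 716.6 − 2(261.2) = 194.2
  A: 1974 − 3(261.2) = 1190
  B: 0 + 1(261.2) = 261.2
  D: 0 + 3(261.2) = 783.6
Total out = 2429 mol/min; y_A = 1190 / 2429 = 0.49.

0.49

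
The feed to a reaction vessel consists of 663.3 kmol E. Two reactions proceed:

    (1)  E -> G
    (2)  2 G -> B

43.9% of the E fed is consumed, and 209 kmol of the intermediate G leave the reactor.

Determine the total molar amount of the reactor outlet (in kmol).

Conversion of E: E consumed = 1ξ₁ = 0.439 × 663.3 → ξ₁ = 291.2 kmol.
G balance: n_G = 0 + 1ξ₁ − 2ξ₂ = 209 → ξ₂ = (1·291.2 − 209)/2 = 41.09 kmol.
Outlet amounts (n = n₀ + Σ ν·ξ):
  E: 663.3 − 1(291.2) = 372.1
  G: 0 + 1(291.2) − 2(41.09) = 209
  B: 0 + 1(41.09) = 41.09
Total out = 372.1 + 209 + 41.09 = 622.2 kmol.

622 kmol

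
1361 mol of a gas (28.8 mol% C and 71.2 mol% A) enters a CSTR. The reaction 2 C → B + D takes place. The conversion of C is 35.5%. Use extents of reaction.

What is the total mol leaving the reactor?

C reacted = 0.355 × 392 = 139.1 mol; ν_C = −2, so ξ = 139.1/2 = 69.57 mol.
Outlet amounts (n = n₀ + ν ξ):
  C: 392 − 2(69.57) = 252.8
  B: 0 + 1(69.57) = 69.57
  D: 0 + 1(69.57) = 69.57
  A: 969 (inert)
Total out = 252.8 + 69.57 + 69.57 + 969 = 1361 mol.

1360 mol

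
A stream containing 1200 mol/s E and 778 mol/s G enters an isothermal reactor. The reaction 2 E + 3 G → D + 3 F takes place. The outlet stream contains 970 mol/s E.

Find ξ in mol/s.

For E: n = n₀ − 2ξ → 970 = 1200 − 2ξ, giving ξ = 115 mol/s.
Outlet amounts (n = n₀ + ν ξ):
  E: 1200 − 2(115) = 970
  G: 778 − 3(115) = 433
  D: 0 + 1(115) = 115
  F: 0 + 3(115) = 345

ξ = 115 mol/s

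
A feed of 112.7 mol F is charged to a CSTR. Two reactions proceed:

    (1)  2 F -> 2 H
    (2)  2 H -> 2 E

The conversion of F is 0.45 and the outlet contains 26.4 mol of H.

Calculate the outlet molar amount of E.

24.3 mol

Conversion of F: F consumed = 2ξ₁ = 0.45 × 112.7 → ξ₁ = 25.36 mol.
H balance: n_H = 0 + 2ξ₁ − 2ξ₂ = 26.4 → ξ₂ = (2·25.36 − 26.4)/2 = 12.16 mol.
Outlet amounts (n = n₀ + Σ ν·ξ):
  F: 112.7 − 2(25.36) = 61.98
  H: 0 + 2(25.36) − 2(12.16) = 26.4
  E: 0 + 2(12.16) = 24.32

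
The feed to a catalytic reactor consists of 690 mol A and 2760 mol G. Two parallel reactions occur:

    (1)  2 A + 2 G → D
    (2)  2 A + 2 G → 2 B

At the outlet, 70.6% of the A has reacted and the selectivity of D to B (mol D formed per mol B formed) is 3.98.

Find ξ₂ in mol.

ξ₂ = 27.2 mol

Conversion of A: A consumed = 0.706 × 690 = 487.1 mol = 2ξ₁ + 2ξ₂.
Selectivity: 1ξ₁ / (2ξ₂) = 3.98 → ξ₁ = 7.96 ξ₂.
Substitute: (2·7.96 + 2) ξ₂ = 487.1 → ξ₂ = 27.18 mol, ξ₁ = 216.4 mol.
Outlet amounts (n = n₀ + Σ ν·ξ):
  A: 690 − 2(216.4) − 2(27.18) = 202.9
  G: 2760 − 2(216.4) − 2(27.18) = 2273
  D: 0 + 1(216.4) = 216.4
  B: 0 + 2(27.18) = 54.37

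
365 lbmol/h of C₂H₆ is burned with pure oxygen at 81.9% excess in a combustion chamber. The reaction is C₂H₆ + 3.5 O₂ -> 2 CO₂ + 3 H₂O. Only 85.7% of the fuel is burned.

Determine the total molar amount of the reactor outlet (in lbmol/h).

Stoichiometric O₂ = 3.5 × 365 = 1278 lbmol/h; O₂ fed = 1278 × 1.819 = 2324 lbmol/h.
Fuel reacted = 0.857 × 365 → ξ = 312.8 lbmol/h.
Outlet (n = n₀ + ν ξ):
  C₂H₆: 365 − 1(312.8) = 52.19
  O₂: 2324 − 3.5(312.8) = 1229
  CO₂: 0 + 2(312.8) = 625.6
  H₂O: 0 + 3(312.8) = 938.4
Total out = 52.19 + 1229 + 625.6 + 938.4 = 2845 lbmol/h.

2850 lbmol/h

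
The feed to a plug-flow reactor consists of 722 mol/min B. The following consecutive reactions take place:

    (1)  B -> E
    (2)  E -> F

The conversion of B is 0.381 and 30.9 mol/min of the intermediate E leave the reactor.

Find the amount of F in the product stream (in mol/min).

244 mol/min

Conversion of B: B consumed = 1ξ₁ = 0.381 × 722 → ξ₁ = 275.1 mol/min.
E balance: n_E = 0 + 1ξ₁ − 1ξ₂ = 30.9 → ξ₂ = (1·275.1 − 30.9)/1 = 244.2 mol/min.
Outlet amounts (n = n₀ + Σ ν·ξ):
  B: 722 − 1(275.1) = 446.9
  E: 0 + 1(275.1) − 1(244.2) = 30.9
  F: 0 + 1(244.2) = 244.2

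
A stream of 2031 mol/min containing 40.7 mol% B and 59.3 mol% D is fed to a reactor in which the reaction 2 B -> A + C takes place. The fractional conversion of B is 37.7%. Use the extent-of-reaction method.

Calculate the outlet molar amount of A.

B reacted = 0.377 × 826.6 = 311.6 mol/min; ν_B = −2, so ξ = 311.6/2 = 155.8 mol/min.
Outlet amounts (n = n₀ + ν ξ):
  B: 826.6 − 2(155.8) = 515
  A: 0 + 1(155.8) = 155.8
  C: 0 + 1(155.8) = 155.8
  D: 1204 (inert)

156 mol/min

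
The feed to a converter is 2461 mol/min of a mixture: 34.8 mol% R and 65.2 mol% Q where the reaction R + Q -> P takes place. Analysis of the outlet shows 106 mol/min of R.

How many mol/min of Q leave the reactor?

854 mol/min

For R: n = n₀ − 1ξ → 106 = 856.4 − 1ξ, giving ξ = 750.4 mol/min.
Outlet amounts (n = n₀ + ν ξ):
  R: 856.4 − 1(750.4) = 106
  Q: 1605 − 1(750.4) = 854.1
  P: 0 + 1(750.4) = 750.4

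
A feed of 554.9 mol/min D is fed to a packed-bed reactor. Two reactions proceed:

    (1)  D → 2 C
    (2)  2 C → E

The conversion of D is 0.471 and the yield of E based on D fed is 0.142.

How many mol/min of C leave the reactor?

Conversion of D: D consumed = 1ξ₁ = 0.471 × 554.9 → ξ₁ = 261.4 mol/min.
Yield of E: 1ξ₂ / 554.9 = 0.142 → ξ₂ = 78.8 mol/min.
Outlet amounts (n = n₀ + Σ ν·ξ):
  D: 554.9 − 1(261.4) = 293.5
  C: 0 + 2(261.4) − 2(78.8) = 365.1
  E: 0 + 1(78.8) = 78.8

365 mol/min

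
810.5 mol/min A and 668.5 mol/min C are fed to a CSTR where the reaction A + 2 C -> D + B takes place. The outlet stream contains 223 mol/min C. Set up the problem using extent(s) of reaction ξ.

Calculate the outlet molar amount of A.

588 mol/min

For C: n = n₀ − 2ξ → 223 = 668.5 − 2ξ, giving ξ = 222.8 mol/min.
Outlet amounts (n = n₀ + ν ξ):
  A: 810.5 − 1(222.8) = 587.8
  C: 668.5 − 2(222.8) = 223
  D: 0 + 1(222.8) = 222.8
  B: 0 + 1(222.8) = 222.8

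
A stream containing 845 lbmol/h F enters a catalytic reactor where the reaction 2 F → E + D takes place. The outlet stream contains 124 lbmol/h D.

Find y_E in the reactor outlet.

0.147

For D: n = n₀ + 1ξ → 124 = 0 + 1ξ, giving ξ = 124 lbmol/h.
Outlet amounts (n = n₀ + ν ξ):
  F: 845 − 2(124) = 597
  E: 0 + 1(124) = 124
  D: 0 + 1(124) = 124
Total out = 845 lbmol/h; y_E = 124 / 845 = 0.1467.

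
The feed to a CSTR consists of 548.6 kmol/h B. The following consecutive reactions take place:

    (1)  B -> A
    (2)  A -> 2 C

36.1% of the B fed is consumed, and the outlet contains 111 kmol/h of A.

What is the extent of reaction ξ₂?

Conversion of B: B consumed = 1ξ₁ = 0.361 × 548.6 → ξ₁ = 198 kmol/h.
A balance: n_A = 0 + 1ξ₁ − 1ξ₂ = 111 → ξ₂ = (1·198 − 111)/1 = 87.04 kmol/h.
Outlet amounts (n = n₀ + Σ ν·ξ):
  B: 548.6 − 1(198) = 350.6
  A: 0 + 1(198) − 1(87.04) = 111
  C: 0 + 2(87.04) = 174.1

ξ₂ = 87 kmol/h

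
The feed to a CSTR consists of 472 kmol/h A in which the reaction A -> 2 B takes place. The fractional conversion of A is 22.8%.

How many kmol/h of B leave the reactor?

215 kmol/h

A reacted = 0.228 × 472 = 107.6 kmol/h; ν_A = −1, so ξ = 107.6/1 = 107.6 kmol/h.
Outlet amounts (n = n₀ + ν ξ):
  A: 472 − 1(107.6) = 364.4
  B: 0 + 2(107.6) = 215.2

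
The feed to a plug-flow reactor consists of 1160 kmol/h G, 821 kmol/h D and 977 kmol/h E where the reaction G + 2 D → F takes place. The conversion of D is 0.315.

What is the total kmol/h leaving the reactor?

2700 kmol/h

D reacted = 0.315 × 821 = 258.6 kmol/h; ν_D = −2, so ξ = 258.6/2 = 129.3 kmol/h.
Outlet amounts (n = n₀ + ν ξ):
  G: 1160 − 1(129.3) = 1031
  D: 821 − 2(129.3) = 562.4
  F: 0 + 1(129.3) = 129.3
  E: 977 (inert)
Total out = 1031 + 562.4 + 129.3 + 977 = 2699 kmol/h.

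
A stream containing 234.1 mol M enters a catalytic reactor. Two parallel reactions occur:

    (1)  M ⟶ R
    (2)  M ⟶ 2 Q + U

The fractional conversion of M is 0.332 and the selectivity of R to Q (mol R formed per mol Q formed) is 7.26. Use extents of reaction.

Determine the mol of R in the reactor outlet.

72.7 mol

Conversion of M: M consumed = 0.332 × 234.1 = 77.72 mol = 1ξ₁ + 1ξ₂.
Selectivity: 1ξ₁ / (2ξ₂) = 7.26 → ξ₁ = 14.52 ξ₂.
Substitute: (1·14.52 + 1) ξ₂ = 77.72 → ξ₂ = 5.008 mol, ξ₁ = 72.71 mol.
Outlet amounts (n = n₀ + Σ ν·ξ):
  M: 234.1 − 1(72.71) − 1(5.008) = 156.4
  R: 0 + 1(72.71) = 72.71
  Q: 0 + 2(5.008) = 10.02
  U: 0 + 1(5.008) = 5.008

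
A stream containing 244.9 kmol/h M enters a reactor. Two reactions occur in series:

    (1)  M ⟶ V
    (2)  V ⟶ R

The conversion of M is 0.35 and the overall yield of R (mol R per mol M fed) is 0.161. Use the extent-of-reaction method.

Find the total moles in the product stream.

Conversion of M: M consumed = 1ξ₁ = 0.35 × 244.9 → ξ₁ = 85.72 kmol/h.
Yield of R: 1ξ₂ / 244.9 = 0.161 → ξ₂ = 39.43 kmol/h.
Outlet amounts (n = n₀ + Σ ν·ξ):
  M: 244.9 − 1(85.72) = 159.2
  V: 0 + 1(85.72) − 1(39.43) = 46.29
  R: 0 + 1(39.43) = 39.43
Total out = 159.2 + 46.29 + 39.43 = 244.9 kmol/h.

245 kmol/h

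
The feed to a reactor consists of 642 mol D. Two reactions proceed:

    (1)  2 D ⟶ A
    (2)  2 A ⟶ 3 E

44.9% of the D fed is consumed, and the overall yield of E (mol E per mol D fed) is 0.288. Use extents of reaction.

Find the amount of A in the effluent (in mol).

Conversion of D: D consumed = 2ξ₁ = 0.449 × 642 → ξ₁ = 144.1 mol.
Yield of E: 3ξ₂ / 642 = 0.288 → ξ₂ = 61.63 mol.
Outlet amounts (n = n₀ + Σ ν·ξ):
  D: 642 − 2(144.1) = 353.7
  A: 0 + 1(144.1) − 2(61.63) = 20.86
  E: 0 + 3(61.63) = 184.9

20.9 mol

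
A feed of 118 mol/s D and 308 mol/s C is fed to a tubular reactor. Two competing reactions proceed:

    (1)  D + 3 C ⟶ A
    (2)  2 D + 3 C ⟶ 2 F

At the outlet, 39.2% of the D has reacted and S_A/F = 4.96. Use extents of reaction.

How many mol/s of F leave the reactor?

7.76 mol/s

Conversion of D: D consumed = 0.392 × 118 = 46.26 mol/s = 1ξ₁ + 2ξ₂.
Selectivity: 1ξ₁ / (2ξ₂) = 4.96 → ξ₁ = 9.92 ξ₂.
Substitute: (1·9.92 + 2) ξ₂ = 46.26 → ξ₂ = 3.881 mol/s, ξ₁ = 38.49 mol/s.
Outlet amounts (n = n₀ + Σ ν·ξ):
  D: 118 − 1(38.49) − 2(3.881) = 71.74
  C: 308 − 3(38.49) − 3(3.881) = 180.9
  A: 0 + 1(38.49) = 38.49
  F: 0 + 2(3.881) = 7.761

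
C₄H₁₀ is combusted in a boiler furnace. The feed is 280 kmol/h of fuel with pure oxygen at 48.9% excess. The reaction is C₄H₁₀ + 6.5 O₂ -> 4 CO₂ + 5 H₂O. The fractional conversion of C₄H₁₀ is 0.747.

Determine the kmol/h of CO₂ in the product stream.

Stoichiometric O₂ = 6.5 × 280 = 1820 kmol/h; O₂ fed = 1820 × 1.489 = 2710 kmol/h.
Fuel reacted = 0.747 × 280 → ξ = 209.2 kmol/h.
Outlet (n = n₀ + ν ξ):
  C₄H₁₀: 280 − 1(209.2) = 70.84
  O₂: 2710 − 6.5(209.2) = 1350
  CO₂: 0 + 4(209.2) = 836.6
  H₂O: 0 + 5(209.2) = 1046

837 kmol/h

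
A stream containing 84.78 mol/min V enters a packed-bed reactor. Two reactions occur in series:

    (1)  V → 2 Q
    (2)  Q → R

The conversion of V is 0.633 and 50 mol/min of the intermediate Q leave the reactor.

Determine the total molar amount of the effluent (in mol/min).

138 mol/min

Conversion of V: V consumed = 1ξ₁ = 0.633 × 84.78 → ξ₁ = 53.67 mol/min.
Q balance: n_Q = 0 + 2ξ₁ − 1ξ₂ = 50 → ξ₂ = (2·53.67 − 50)/1 = 57.33 mol/min.
Outlet amounts (n = n₀ + Σ ν·ξ):
  V: 84.78 − 1(53.67) = 31.11
  Q: 0 + 2(53.67) − 1(57.33) = 50
  R: 0 + 1(57.33) = 57.33
Total out = 31.11 + 50 + 57.33 = 138.4 mol/min.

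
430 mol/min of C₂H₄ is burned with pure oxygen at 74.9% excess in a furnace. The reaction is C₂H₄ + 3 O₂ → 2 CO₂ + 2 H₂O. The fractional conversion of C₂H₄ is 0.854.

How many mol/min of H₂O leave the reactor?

734 mol/min

Stoichiometric O₂ = 3 × 430 = 1290 mol/min; O₂ fed = 1290 × 1.749 = 2256 mol/min.
Fuel reacted = 0.854 × 430 → ξ = 367.2 mol/min.
Outlet (n = n₀ + ν ξ):
  C₂H₄: 430 − 1(367.2) = 62.78
  O₂: 2256 − 3(367.2) = 1155
  CO₂: 0 + 2(367.2) = 734.4
  H₂O: 0 + 2(367.2) = 734.4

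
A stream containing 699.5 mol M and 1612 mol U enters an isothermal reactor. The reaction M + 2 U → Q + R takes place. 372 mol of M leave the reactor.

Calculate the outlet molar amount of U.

957 mol

For M: n = n₀ − 1ξ → 372 = 699.5 − 1ξ, giving ξ = 327.5 mol.
Outlet amounts (n = n₀ + ν ξ):
  M: 699.5 − 1(327.5) = 372
  U: 1612 − 2(327.5) = 957
  Q: 0 + 1(327.5) = 327.5
  R: 0 + 1(327.5) = 327.5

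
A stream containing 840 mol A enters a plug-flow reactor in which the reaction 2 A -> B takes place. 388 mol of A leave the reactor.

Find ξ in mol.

For A: n = n₀ − 2ξ → 388 = 840 − 2ξ, giving ξ = 226 mol.
Outlet amounts (n = n₀ + ν ξ):
  A: 840 − 2(226) = 388
  B: 0 + 1(226) = 226

ξ = 226 mol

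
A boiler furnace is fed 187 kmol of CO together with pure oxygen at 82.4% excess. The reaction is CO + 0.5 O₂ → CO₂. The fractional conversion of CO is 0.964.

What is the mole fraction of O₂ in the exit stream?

Stoichiometric O₂ = 0.5 × 187 = 93.5 kmol; O₂ fed = 93.5 × 1.824 = 170.5 kmol.
Fuel reacted = 0.964 × 187 → ξ = 180.3 kmol.
Outlet (n = n₀ + ν ξ):
  CO: 187 − 1(180.3) = 6.732
  O₂: 170.5 − 0.5(180.3) = 80.41
  CO₂: 0 + 1(180.3) = 180.3
Total out = 267.4 kmol; y_O₂ = 80.41 / 267.4 = 0.3007.

0.301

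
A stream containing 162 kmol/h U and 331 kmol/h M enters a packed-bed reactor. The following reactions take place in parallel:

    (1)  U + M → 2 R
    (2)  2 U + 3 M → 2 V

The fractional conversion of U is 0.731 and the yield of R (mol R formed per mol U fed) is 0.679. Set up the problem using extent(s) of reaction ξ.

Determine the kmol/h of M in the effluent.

181 kmol/h

Yield of R: 2ξ₁ / 162 = 0.679 → ξ₁ = 55 kmol/h.
Conversion of U: 1ξ₁ + 2ξ₂ = 0.731 × 162 = 118.4 → ξ₂ = 31.71 kmol/h.
Outlet amounts (n = n₀ + Σ ν·ξ):
  U: 162 − 1(55) − 2(31.71) = 43.58
  M: 331 − 1(55) − 3(31.71) = 180.9
  R: 0 + 2(55) = 110
  V: 0 + 2(31.71) = 63.42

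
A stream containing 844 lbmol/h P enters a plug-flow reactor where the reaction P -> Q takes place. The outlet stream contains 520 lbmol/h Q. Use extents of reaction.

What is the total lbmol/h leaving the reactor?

844 lbmol/h

For Q: n = n₀ + 1ξ → 520 = 0 + 1ξ, giving ξ = 520 lbmol/h.
Outlet amounts (n = n₀ + ν ξ):
  P: 844 − 1(520) = 324
  Q: 0 + 1(520) = 520
Total out = 324 + 520 = 844 lbmol/h.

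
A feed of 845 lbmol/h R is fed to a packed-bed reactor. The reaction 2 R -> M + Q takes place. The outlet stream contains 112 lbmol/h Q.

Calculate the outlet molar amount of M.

112 lbmol/h

For Q: n = n₀ + 1ξ → 112 = 0 + 1ξ, giving ξ = 112 lbmol/h.
Outlet amounts (n = n₀ + ν ξ):
  R: 845 − 2(112) = 621
  M: 0 + 1(112) = 112
  Q: 0 + 1(112) = 112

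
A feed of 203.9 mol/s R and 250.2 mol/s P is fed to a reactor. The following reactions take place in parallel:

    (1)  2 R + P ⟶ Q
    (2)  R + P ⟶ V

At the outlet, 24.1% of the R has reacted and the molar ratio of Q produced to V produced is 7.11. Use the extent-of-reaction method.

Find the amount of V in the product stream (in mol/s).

Conversion of R: R consumed = 0.241 × 203.9 = 49.14 mol/s = 2ξ₁ + 1ξ₂.
Selectivity: 1ξ₁ / (1ξ₂) = 7.11 → ξ₁ = 7.11 ξ₂.
Substitute: (2·7.11 + 1) ξ₂ = 49.14 → ξ₂ = 3.229 mol/s, ξ₁ = 22.96 mol/s.
Outlet amounts (n = n₀ + Σ ν·ξ):
  R: 203.9 − 2(22.96) − 1(3.229) = 154.8
  P: 250.2 − 1(22.96) − 1(3.229) = 224
  Q: 0 + 1(22.96) = 22.96
  V: 0 + 1(3.229) = 3.229

3.23 mol/s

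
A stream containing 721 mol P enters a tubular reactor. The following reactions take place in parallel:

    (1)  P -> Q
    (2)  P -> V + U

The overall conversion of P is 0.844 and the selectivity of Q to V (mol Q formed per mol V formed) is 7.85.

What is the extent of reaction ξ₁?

Conversion of P: P consumed = 0.844 × 721 = 608.5 mol = 1ξ₁ + 1ξ₂.
Selectivity: 1ξ₁ / (1ξ₂) = 7.85 → ξ₁ = 7.85 ξ₂.
Substitute: (1·7.85 + 1) ξ₂ = 608.5 → ξ₂ = 68.76 mol, ξ₁ = 539.8 mol.
Outlet amounts (n = n₀ + Σ ν·ξ):
  P: 721 − 1(539.8) − 1(68.76) = 112.5
  Q: 0 + 1(539.8) = 539.8
  V: 0 + 1(68.76) = 68.76
  U: 0 + 1(68.76) = 68.76

ξ₁ = 540 mol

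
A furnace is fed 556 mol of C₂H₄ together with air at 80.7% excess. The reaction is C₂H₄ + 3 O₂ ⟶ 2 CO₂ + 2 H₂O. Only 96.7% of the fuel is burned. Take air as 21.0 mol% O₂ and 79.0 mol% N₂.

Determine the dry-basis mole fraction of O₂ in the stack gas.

0.101

Stoichiometric O₂ = 3 × 556 = 1668 mol; O₂ fed = 1668 × 1.807 = 3014 mol.
N₂ fed = 3014 × 79/21 = 11340 mol.
Fuel reacted = 0.967 × 556 → ξ = 537.7 mol.
Outlet (n = n₀ + ν ξ):
  C₂H₄: 556 − 1(537.7) = 18.35
  O₂: 3014 − 3(537.7) = 1401
  N₂: 11340 (inert)
  CO₂: 0 + 2(537.7) = 1075
  H₂O: 0 + 2(537.7) = 1075
Dry total = 13830 mol; y_O₂ (dry) = 1401 / 13830 = 0.1013.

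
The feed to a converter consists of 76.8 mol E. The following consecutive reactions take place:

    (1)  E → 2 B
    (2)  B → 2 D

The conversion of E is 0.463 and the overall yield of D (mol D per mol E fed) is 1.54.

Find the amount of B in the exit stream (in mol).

Conversion of E: E consumed = 1ξ₁ = 0.463 × 76.8 → ξ₁ = 35.56 mol.
Yield of D: 2ξ₂ / 76.8 = 1.54 → ξ₂ = 59.14 mol.
Outlet amounts (n = n₀ + Σ ν·ξ):
  E: 76.8 − 1(35.56) = 41.24
  B: 0 + 2(35.56) − 1(59.14) = 11.98
  D: 0 + 2(59.14) = 118.3

12 mol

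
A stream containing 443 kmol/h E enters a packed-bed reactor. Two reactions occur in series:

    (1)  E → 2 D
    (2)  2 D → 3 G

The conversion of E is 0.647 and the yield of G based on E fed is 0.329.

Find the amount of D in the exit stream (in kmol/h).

476 kmol/h

Conversion of E: E consumed = 1ξ₁ = 0.647 × 443 → ξ₁ = 286.6 kmol/h.
Yield of G: 3ξ₂ / 443 = 0.329 → ξ₂ = 48.58 kmol/h.
Outlet amounts (n = n₀ + Σ ν·ξ):
  E: 443 − 1(286.6) = 156.4
  D: 0 + 2(286.6) − 2(48.58) = 476.1
  G: 0 + 3(48.58) = 145.7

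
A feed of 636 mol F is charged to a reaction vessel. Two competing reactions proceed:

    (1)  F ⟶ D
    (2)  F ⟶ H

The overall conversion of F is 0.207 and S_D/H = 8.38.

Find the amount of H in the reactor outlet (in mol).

Conversion of F: F consumed = 0.207 × 636 = 131.7 mol = 1ξ₁ + 1ξ₂.
Selectivity: 1ξ₁ / (1ξ₂) = 8.38 → ξ₁ = 8.38 ξ₂.
Substitute: (1·8.38 + 1) ξ₂ = 131.7 → ξ₂ = 14.04 mol, ξ₁ = 117.6 mol.
Outlet amounts (n = n₀ + Σ ν·ξ):
  F: 636 − 1(117.6) − 1(14.04) = 504.3
  D: 0 + 1(117.6) = 117.6
  H: 0 + 1(14.04) = 14.04

14 mol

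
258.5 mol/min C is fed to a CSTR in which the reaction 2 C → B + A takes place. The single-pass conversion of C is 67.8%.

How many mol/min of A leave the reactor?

C reacted = 0.678 × 258.5 = 175.3 mol/min; ν_C = −2, so ξ = 175.3/2 = 87.63 mol/min.
Outlet amounts (n = n₀ + ν ξ):
  C: 258.5 − 2(87.63) = 83.24
  B: 0 + 1(87.63) = 87.63
  A: 0 + 1(87.63) = 87.63

87.6 mol/min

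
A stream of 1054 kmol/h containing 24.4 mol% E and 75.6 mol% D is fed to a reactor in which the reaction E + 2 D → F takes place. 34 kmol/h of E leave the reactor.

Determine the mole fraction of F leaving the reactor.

For E: n = n₀ − 1ξ → 34 = 257.2 − 1ξ, giving ξ = 223.2 kmol/h.
Outlet amounts (n = n₀ + ν ξ):
  E: 257.2 − 1(223.2) = 34
  D: 796.8 − 2(223.2) = 350.5
  F: 0 + 1(223.2) = 223.2
Total out = 607.6 kmol/h; y_F = 223.2 / 607.6 = 0.3673.

0.367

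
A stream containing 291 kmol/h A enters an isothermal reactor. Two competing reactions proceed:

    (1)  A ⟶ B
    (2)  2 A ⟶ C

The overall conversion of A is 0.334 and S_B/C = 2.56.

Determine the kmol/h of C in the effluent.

21.3 kmol/h

Conversion of A: A consumed = 0.334 × 291 = 97.19 kmol/h = 1ξ₁ + 2ξ₂.
Selectivity: 1ξ₁ / (1ξ₂) = 2.56 → ξ₁ = 2.56 ξ₂.
Substitute: (1·2.56 + 2) ξ₂ = 97.19 → ξ₂ = 21.31 kmol/h, ξ₁ = 54.57 kmol/h.
Outlet amounts (n = n₀ + Σ ν·ξ):
  A: 291 − 1(54.57) − 2(21.31) = 193.8
  B: 0 + 1(54.57) = 54.57
  C: 0 + 1(21.31) = 21.31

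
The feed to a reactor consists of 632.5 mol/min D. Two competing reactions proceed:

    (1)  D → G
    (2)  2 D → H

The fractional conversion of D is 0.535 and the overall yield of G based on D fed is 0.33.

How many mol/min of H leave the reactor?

Yield of G: 1ξ₁ / 632.5 = 0.33 → ξ₁ = 208.7 mol/min.
Conversion of D: 1ξ₁ + 2ξ₂ = 0.535 × 632.5 = 338.4 → ξ₂ = 64.83 mol/min.
Outlet amounts (n = n₀ + Σ ν·ξ):
  D: 632.5 − 1(208.7) − 2(64.83) = 294.1
  G: 0 + 1(208.7) = 208.7
  H: 0 + 1(64.83) = 64.83

64.8 mol/min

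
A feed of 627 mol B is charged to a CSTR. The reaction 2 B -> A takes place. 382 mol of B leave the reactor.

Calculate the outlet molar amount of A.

122 mol

For B: n = n₀ − 2ξ → 382 = 627 − 2ξ, giving ξ = 122.5 mol.
Outlet amounts (n = n₀ + ν ξ):
  B: 627 − 2(122.5) = 382
  A: 0 + 1(122.5) = 122.5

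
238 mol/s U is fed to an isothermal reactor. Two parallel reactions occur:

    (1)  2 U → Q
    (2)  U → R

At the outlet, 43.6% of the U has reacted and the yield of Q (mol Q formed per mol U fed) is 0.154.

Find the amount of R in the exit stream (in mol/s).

30.5 mol/s

Yield of Q: 1ξ₁ / 238 = 0.154 → ξ₁ = 36.65 mol/s.
Conversion of U: 2ξ₁ + 1ξ₂ = 0.436 × 238 = 103.8 → ξ₂ = 30.46 mol/s.
Outlet amounts (n = n₀ + Σ ν·ξ):
  U: 238 − 2(36.65) − 1(30.46) = 134.2
  Q: 0 + 1(36.65) = 36.65
  R: 0 + 1(30.46) = 30.46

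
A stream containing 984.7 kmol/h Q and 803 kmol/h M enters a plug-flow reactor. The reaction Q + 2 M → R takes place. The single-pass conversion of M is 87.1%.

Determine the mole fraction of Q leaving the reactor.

0.583

M reacted = 0.871 × 803 = 699.4 kmol/h; ν_M = −2, so ξ = 699.4/2 = 349.7 kmol/h.
Outlet amounts (n = n₀ + ν ξ):
  Q: 984.7 − 1(349.7) = 635
  M: 803 − 2(349.7) = 103.6
  R: 0 + 1(349.7) = 349.7
Total out = 1088 kmol/h; y_Q = 635 / 1088 = 0.5835.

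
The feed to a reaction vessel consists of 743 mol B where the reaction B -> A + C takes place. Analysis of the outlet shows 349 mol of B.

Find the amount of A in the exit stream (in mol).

394 mol

For B: n = n₀ − 1ξ → 349 = 743 − 1ξ, giving ξ = 394 mol.
Outlet amounts (n = n₀ + ν ξ):
  B: 743 − 1(394) = 349
  A: 0 + 1(394) = 394
  C: 0 + 1(394) = 394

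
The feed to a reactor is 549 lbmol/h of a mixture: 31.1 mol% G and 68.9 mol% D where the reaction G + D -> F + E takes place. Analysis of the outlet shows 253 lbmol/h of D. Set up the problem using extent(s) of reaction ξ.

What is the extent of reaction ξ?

For D: n = n₀ − 1ξ → 253 = 378.3 − 1ξ, giving ξ = 125.3 lbmol/h.
Outlet amounts (n = n₀ + ν ξ):
  G: 170.7 − 1(125.3) = 45.48
  D: 378.3 − 1(125.3) = 253
  F: 0 + 1(125.3) = 125.3
  E: 0 + 1(125.3) = 125.3

ξ = 125 lbmol/h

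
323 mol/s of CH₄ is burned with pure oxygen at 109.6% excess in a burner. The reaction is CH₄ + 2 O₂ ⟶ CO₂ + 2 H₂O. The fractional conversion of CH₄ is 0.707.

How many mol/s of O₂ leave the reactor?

897 mol/s

Stoichiometric O₂ = 2 × 323 = 646 mol/s; O₂ fed = 646 × 2.096 = 1354 mol/s.
Fuel reacted = 0.707 × 323 → ξ = 228.4 mol/s.
Outlet (n = n₀ + ν ξ):
  CH₄: 323 − 1(228.4) = 94.64
  O₂: 1354 − 2(228.4) = 897.3
  CO₂: 0 + 1(228.4) = 228.4
  H₂O: 0 + 2(228.4) = 456.7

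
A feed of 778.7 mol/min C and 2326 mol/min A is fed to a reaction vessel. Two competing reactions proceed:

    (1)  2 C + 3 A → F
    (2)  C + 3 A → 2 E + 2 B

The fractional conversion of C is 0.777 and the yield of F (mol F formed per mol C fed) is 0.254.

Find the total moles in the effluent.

Yield of F: 1ξ₁ / 778.7 = 0.254 → ξ₁ = 197.8 mol/min.
Conversion of C: 2ξ₁ + 1ξ₂ = 0.777 × 778.7 = 605 → ξ₂ = 209.5 mol/min.
Outlet amounts (n = n₀ + Σ ν·ξ):
  C: 778.7 − 2(197.8) − 1(209.5) = 173.7
  A: 2326 − 3(197.8) − 3(209.5) = 1104
  F: 0 + 1(197.8) = 197.8
  E: 0 + 2(209.5) = 418.9
  B: 0 + 2(209.5) = 418.9
Total out = 173.7 + 1104 + 197.8 + 418.9 + 418.9 = 2314 mol/min.

2310 mol/min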